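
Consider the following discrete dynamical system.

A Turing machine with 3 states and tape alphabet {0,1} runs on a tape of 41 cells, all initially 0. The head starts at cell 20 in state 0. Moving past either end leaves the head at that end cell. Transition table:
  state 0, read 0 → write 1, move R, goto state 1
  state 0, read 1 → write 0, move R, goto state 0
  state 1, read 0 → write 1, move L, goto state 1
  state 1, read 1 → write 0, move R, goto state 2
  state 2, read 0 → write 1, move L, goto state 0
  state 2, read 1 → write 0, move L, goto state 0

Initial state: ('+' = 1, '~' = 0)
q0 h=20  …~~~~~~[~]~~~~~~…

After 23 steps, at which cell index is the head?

21

k=0  q0 h=20  …~~~~~~[~]~~~~~~…
k=1  q1 h=21  …~~~~~+[~]~~~~~~…
k=2  q1 h=20  …~~~~~~[+]+~~~~~…
k=3  q2 h=21  …~~~~~~[+]~~~~~~…
k=4  q0 h=20  …~~~~~~[~]~~~~~~…
k=5  q1 h=21  …~~~~~+[~]~~~~~~…
k=6  q1 h=20  …~~~~~~[+]+~~~~~…
k=7  q2 h=21  …~~~~~~[+]~~~~~~…
k=8  q0 h=20  …~~~~~~[~]~~~~~~…
k=9  q1 h=21  …~~~~~+[~]~~~~~~…
k=10  q1 h=20  …~~~~~~[+]+~~~~~…
k=11  q2 h=21  …~~~~~~[+]~~~~~~…
k=12  q0 h=20  …~~~~~~[~]~~~~~~…
k=13  q1 h=21  …~~~~~+[~]~~~~~~…
k=14  q1 h=20  …~~~~~~[+]+~~~~~…
k=15  q2 h=21  …~~~~~~[+]~~~~~~…
k=16  q0 h=20  …~~~~~~[~]~~~~~~…
k=17  q1 h=21  …~~~~~+[~]~~~~~~…
k=18  q1 h=20  …~~~~~~[+]+~~~~~…
k=19  q2 h=21  …~~~~~~[+]~~~~~~…
k=20  q0 h=20  …~~~~~~[~]~~~~~~…
k=21  q1 h=21  …~~~~~+[~]~~~~~~…
k=22  q1 h=20  …~~~~~~[+]+~~~~~…
k=23  q2 h=21  …~~~~~~[+]~~~~~~…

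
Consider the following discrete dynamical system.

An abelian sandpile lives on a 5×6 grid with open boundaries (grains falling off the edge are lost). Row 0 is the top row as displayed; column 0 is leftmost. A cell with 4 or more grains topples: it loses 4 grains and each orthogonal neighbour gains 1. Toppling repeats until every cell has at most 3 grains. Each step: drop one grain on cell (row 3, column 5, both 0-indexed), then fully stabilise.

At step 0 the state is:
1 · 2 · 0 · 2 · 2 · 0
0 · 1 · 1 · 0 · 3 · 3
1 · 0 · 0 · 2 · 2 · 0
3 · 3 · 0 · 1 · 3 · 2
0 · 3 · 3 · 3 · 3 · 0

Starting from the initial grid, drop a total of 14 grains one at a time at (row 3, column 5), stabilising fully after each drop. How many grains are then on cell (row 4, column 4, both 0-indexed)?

3

[0] 1 · 2 · 0 · 2 · 2 · 0
0 · 1 · 1 · 0 · 3 · 3
1 · 0 · 0 · 2 · 2 · 0
3 · 3 · 0 · 1 · 3 · 2
0 · 3 · 3 · 3 · 3 · 0
[1] 1 · 2 · 0 · 2 · 2 · 0
0 · 1 · 1 · 0 · 3 · 3
1 · 0 · 0 · 2 · 2 · 0
3 · 3 · 0 · 1 · 3 · 3
0 · 3 · 3 · 3 · 3 · 0
[2] 1 · 2 · 0 · 2 · 2 · 0
0 · 1 · 1 · 0 · 3 · 3
2 · 1 · 0 · 2 · 3 · 1
0 · 1 · 2 · 3 · 1 · 1
2 · 1 · 1 · 1 · 1 · 2
[3] 1 · 2 · 0 · 2 · 2 · 0
0 · 1 · 1 · 0 · 3 · 3
2 · 1 · 0 · 2 · 3 · 1
0 · 1 · 2 · 3 · 1 · 2
2 · 1 · 1 · 1 · 1 · 2
[4] 1 · 2 · 0 · 2 · 2 · 0
0 · 1 · 1 · 0 · 3 · 3
2 · 1 · 0 · 2 · 3 · 1
0 · 1 · 2 · 3 · 1 · 3
2 · 1 · 1 · 1 · 1 · 2
[5] 1 · 2 · 0 · 2 · 2 · 0
0 · 1 · 1 · 0 · 3 · 3
2 · 1 · 0 · 2 · 3 · 2
0 · 1 · 2 · 3 · 2 · 0
2 · 1 · 1 · 1 · 1 · 3
[6] 1 · 2 · 0 · 2 · 2 · 0
0 · 1 · 1 · 0 · 3 · 3
2 · 1 · 0 · 2 · 3 · 2
0 · 1 · 2 · 3 · 2 · 1
2 · 1 · 1 · 1 · 1 · 3
[7] 1 · 2 · 0 · 2 · 2 · 0
0 · 1 · 1 · 0 · 3 · 3
2 · 1 · 0 · 2 · 3 · 2
0 · 1 · 2 · 3 · 2 · 2
2 · 1 · 1 · 1 · 1 · 3
[8] 1 · 2 · 0 · 2 · 2 · 0
0 · 1 · 1 · 0 · 3 · 3
2 · 1 · 0 · 2 · 3 · 2
0 · 1 · 2 · 3 · 2 · 3
2 · 1 · 1 · 1 · 1 · 3
[9] 1 · 2 · 0 · 2 · 2 · 0
0 · 1 · 1 · 0 · 3 · 3
2 · 1 · 0 · 2 · 3 · 3
0 · 1 · 2 · 3 · 3 · 1
2 · 1 · 1 · 1 · 2 · 0
[10] 1 · 2 · 0 · 2 · 2 · 0
0 · 1 · 1 · 0 · 3 · 3
2 · 1 · 0 · 2 · 3 · 3
0 · 1 · 2 · 3 · 3 · 2
2 · 1 · 1 · 1 · 2 · 0
[11] 1 · 2 · 0 · 2 · 2 · 0
0 · 1 · 1 · 0 · 3 · 3
2 · 1 · 0 · 2 · 3 · 3
0 · 1 · 2 · 3 · 3 · 3
2 · 1 · 1 · 1 · 2 · 0
[12] 1 · 2 · 0 · 2 · 3 · 1
0 · 1 · 1 · 2 · 1 · 1
2 · 1 · 1 · 0 · 3 · 2
0 · 1 · 3 · 1 · 2 · 2
2 · 1 · 1 · 2 · 3 · 1
[13] 1 · 2 · 0 · 2 · 3 · 1
0 · 1 · 1 · 2 · 1 · 1
2 · 1 · 1 · 0 · 3 · 2
0 · 1 · 3 · 1 · 2 · 3
2 · 1 · 1 · 2 · 3 · 1
[14] 1 · 2 · 0 · 2 · 3 · 1
0 · 1 · 1 · 2 · 1 · 1
2 · 1 · 1 · 0 · 3 · 3
0 · 1 · 3 · 1 · 3 · 0
2 · 1 · 1 · 2 · 3 · 2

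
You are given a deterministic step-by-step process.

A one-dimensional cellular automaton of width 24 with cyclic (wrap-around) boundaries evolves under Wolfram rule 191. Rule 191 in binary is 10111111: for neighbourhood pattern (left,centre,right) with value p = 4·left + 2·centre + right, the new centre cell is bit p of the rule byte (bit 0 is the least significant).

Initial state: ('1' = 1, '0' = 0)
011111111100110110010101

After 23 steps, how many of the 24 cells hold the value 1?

21

t=0: 011111111100110110010101
t=1: 111111111011101101111111
t=2: 111111110111011011111111
t=3: 111111101110110111111111
t=4: 111111011101101111111111
t=5: 111110111011011111111111
t=6: 111101110110111111111111
t=7: 111011101101111111111111
t=8: 110111011011111111111111
t=9: 101110110111111111111111
t=10: 011101101111111111111111
t=11: 111011011111111111111110
t=12: 110110111111111111111101
t=13: 101101111111111111111011
t=14: 011011111111111111110111
t=15: 110111111111111111101110
t=16: 101111111111111111011101
t=17: 011111111111111110111011
t=18: 111111111111111101110110
t=19: 111111111111111011101101
t=20: 111111111111110111011011
t=21: 111111111111101110110111
t=22: 111111111111011101101111
t=23: 111111111110111011011111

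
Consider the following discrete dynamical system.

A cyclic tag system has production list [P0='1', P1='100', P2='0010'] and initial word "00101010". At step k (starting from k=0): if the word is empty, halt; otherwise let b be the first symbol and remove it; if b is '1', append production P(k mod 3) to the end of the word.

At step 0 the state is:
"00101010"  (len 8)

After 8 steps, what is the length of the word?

k=0  "00101010"  (len 8)
k=1  "0101010"  (len 7)
k=2  "101010"  (len 6)
k=3  "010100010"  (len 9)
k=4  "10100010"  (len 8)
k=5  "0100010100"  (len 10)
k=6  "100010100"  (len 9)
k=7  "000101001"  (len 9)
k=8  "00101001"  (len 8)

8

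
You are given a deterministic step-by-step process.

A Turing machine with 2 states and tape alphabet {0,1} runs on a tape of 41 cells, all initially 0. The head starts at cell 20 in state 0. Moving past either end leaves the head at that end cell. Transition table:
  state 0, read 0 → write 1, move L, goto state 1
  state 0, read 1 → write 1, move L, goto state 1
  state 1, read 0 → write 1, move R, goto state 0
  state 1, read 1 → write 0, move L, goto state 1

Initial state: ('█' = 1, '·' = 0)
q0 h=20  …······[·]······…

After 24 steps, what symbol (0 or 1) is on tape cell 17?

1

[0] q0 h=20  …······[·]······…
[1] q1 h=19  …······[·]█·····…
[2] q0 h=20  …·····█[█]······…
[3] q1 h=19  …······[█]█·····…
[4] q1 h=18  …······[·]·█····…
[5] q0 h=19  …·····█[·]█·····…
[6] q1 h=18  …······[█]██····…
[7] q1 h=17  …······[·]·██···…
[8] q0 h=18  …·····█[·]██····…
[9] q1 h=17  …······[█]███···…
[10] q1 h=16  …······[·]·███··…
[11] q0 h=17  …·····█[·]███···…
[12] q1 h=16  …······[█]████··…
[13] q1 h=15  …······[·]·████·…
[14] q0 h=16  …·····█[·]████··…
[15] q1 h=15  …······[█]█████·…
[16] q1 h=14  …······[·]·█████…
[17] q0 h=15  …·····█[·]█████·…
[18] q1 h=14  …······[█]██████…
[19] q1 h=13  …······[·]·█████…
[20] q0 h=14  …·····█[·]██████…
[21] q1 h=13  …······[█]██████…
[22] q1 h=12  …······[·]·█████…
[23] q0 h=13  …·····█[·]██████…
[24] q1 h=12  …······[█]██████…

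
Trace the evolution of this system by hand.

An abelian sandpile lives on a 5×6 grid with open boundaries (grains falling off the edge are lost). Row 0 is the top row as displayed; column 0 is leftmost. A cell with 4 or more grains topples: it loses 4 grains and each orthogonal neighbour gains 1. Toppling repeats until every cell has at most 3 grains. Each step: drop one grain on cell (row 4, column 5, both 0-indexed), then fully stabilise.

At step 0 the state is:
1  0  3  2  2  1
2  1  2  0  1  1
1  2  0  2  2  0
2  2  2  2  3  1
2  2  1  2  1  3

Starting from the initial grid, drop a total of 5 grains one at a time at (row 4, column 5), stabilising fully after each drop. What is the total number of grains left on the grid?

47

gen 0: 1  0  3  2  2  1
2  1  2  0  1  1
1  2  0  2  2  0
2  2  2  2  3  1
2  2  1  2  1  3
gen 1: 1  0  3  2  2  1
2  1  2  0  1  1
1  2  0  2  2  0
2  2  2  2  3  2
2  2  1  2  2  0
gen 2: 1  0  3  2  2  1
2  1  2  0  1  1
1  2  0  2  2  0
2  2  2  2  3  2
2  2  1  2  2  1
gen 3: 1  0  3  2  2  1
2  1  2  0  1  1
1  2  0  2  2  0
2  2  2  2  3  2
2  2  1  2  2  2
gen 4: 1  0  3  2  2  1
2  1  2  0  1  1
1  2  0  2  2  0
2  2  2  2  3  2
2  2  1  2  2  3
gen 5: 1  0  3  2  2  1
2  1  2  0  1  1
1  2  0  2  2  0
2  2  2  2  3  3
2  2  1  2  3  0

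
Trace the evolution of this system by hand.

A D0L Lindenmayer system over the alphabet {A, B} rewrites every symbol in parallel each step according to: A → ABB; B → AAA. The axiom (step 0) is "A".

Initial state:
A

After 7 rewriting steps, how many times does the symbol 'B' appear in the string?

926

t=0: A
t=1: ABB
t=2: ABBAAAAAA
t=3: ABBAAAAAAABBABBABBABBABBABB
t=4: ABBAAAAAAABBABBABBABBABBABBABBAAAAAAABBAAAAAAABBAAAAAAABBAAAAAAABBAAAAAAABBAAAAAA
t=5: ABBAAAAAAABBABBABBABBABBABBABBAAAAAAABBAAAAAAABBAAAAAAABBA…BABBABBAAAAAAABBABBABBABBABBABBABBAAAAAAABBABBABBABBABBABB  (len 243)
t=6: ABBAAAAAAABBABBABBABBABBABBABBAAAAAAABBAAAAAAABBAAAAAAABBA…BABBABBAAAAAAABBAAAAAAABBAAAAAAABBAAAAAAABBAAAAAAABBAAAAAA  (len 729)
t=7: ABBAAAAAAABBABBABBABBABBABBABBAAAAAAABBAAAAAAABBAAAAAAABBA…BABBABBAAAAAAABBABBABBABBABBABBABBAAAAAAABBABBABBABBABBABB  (len 2187)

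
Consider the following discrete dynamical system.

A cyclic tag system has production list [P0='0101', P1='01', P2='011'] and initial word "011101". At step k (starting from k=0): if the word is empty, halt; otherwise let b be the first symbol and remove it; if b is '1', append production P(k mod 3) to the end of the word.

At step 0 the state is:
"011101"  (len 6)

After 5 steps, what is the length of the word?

10

0) "011101"  (len 6)
1) "11101"  (len 5)
2) "110101"  (len 6)
3) "10101011"  (len 8)
4) "01010110101"  (len 11)
5) "1010110101"  (len 10)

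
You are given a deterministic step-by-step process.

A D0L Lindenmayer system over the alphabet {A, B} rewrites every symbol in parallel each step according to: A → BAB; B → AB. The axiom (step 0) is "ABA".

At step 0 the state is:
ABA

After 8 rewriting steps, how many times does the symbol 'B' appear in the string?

2209

[0] ABA
[1] BABABBAB
[2] ABBABABBABABABBABAB
[3] BABABABBABABBABABABBABABBABABBABABABBABABBABAB
[4] ABBABABBABABBABABABBABABBABABABBABABBABABBABABABBABABBABABABBABABBABABABBABABBABABBABABABBABABBABABABBABABBABAB
[5] BABABABBABABBABABABBABABBABABABBABABBABABBABABABBABABBABAB…BABABABBABABBABABABBABABBABABBABABABBABABBABABABBABABBABAB  (len 268)
[6] ABBABABBABABBABABABBABABBABABABBABABBABABBABABABBABABBABAB…BABABABBABABBABABABBABABBABABBABABABBABABBABABABBABABBABAB  (len 647)
[7] BABABABBABABBABABABBABABBABABABBABABBABABBABABABBABABBABAB…BABABABBABABBABABABBABABBABABBABABABBABABBABABABBABABBABAB  (len 1562)
[8] ABBABABBABABBABABABBABABBABABABBABABBABABBABABABBABABBABAB…BABABABBABABBABABABBABABBABABBABABABBABABBABABABBABABBABAB  (len 3771)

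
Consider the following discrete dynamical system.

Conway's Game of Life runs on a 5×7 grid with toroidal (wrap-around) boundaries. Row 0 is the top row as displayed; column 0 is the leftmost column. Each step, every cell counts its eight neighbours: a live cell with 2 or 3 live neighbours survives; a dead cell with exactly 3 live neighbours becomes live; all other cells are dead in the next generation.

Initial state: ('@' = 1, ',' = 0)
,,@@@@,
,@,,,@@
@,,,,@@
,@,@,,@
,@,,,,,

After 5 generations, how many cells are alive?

3

[0] ,,@@@@,
,@,,,@@
@,,,,@@
,@,@,,@
,@,,,,,
[1] @@@@@@@
,@@@,,,
,@@,@,,
,@@,,@@
@@,,,@,
[2] ,,,,,@,
,,,,,,@
,,,,@@,
,,,@@@@
,,,,,,,
[3] ,,,,,,,
,,,,@,@
,,,@,,,
,,,@,,@
,,,,,,@
[4] ,,,,,@,
,,,,,,,
,,,@@@,
,,,,,,,
,,,,,,,
[5] ,,,,,,,
,,,,,@,
,,,,@,,
,,,,@,,
,,,,,,,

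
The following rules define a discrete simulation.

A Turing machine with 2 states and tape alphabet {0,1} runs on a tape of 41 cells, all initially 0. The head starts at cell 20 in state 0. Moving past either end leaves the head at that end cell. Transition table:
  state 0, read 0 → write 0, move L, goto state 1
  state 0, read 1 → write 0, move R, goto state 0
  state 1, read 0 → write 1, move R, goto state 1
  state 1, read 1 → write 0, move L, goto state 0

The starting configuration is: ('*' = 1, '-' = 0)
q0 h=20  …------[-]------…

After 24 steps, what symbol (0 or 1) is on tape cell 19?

t=0: q0 h=20  …------[-]------…
t=1: q1 h=19  …------[-]------…
t=2: q1 h=20  …-----*[-]------…
t=3: q1 h=21  …----**[-]------…
t=4: q1 h=22  …---***[-]------…
t=5: q1 h=23  …--****[-]------…
t=6: q1 h=24  …-*****[-]------…
t=7: q1 h=25  …******[-]------…
t=8: q1 h=26  …******[-]------…
t=9: q1 h=27  …******[-]------…
t=10: q1 h=28  …******[-]------…
t=11: q1 h=29  …******[-]------…
t=12: q1 h=30  …******[-]------…
t=13: q1 h=31  …******[-]------…
t=14: q1 h=32  …******[-]------…
t=15: q1 h=33  …******[-]------…
t=16: q1 h=34  …******[-]------|
t=17: q1 h=35  …******[-]-----|
t=18: q1 h=36  …******[-]----|
t=19: q1 h=37  …******[-]---|
t=20: q1 h=38  …******[-]--|
t=21: q1 h=39  …******[-]-|
t=22: q1 h=40  …******[-]|
t=23: q1 h=40  …******[*]|
t=24: q0 h=39  …******[*]-|

1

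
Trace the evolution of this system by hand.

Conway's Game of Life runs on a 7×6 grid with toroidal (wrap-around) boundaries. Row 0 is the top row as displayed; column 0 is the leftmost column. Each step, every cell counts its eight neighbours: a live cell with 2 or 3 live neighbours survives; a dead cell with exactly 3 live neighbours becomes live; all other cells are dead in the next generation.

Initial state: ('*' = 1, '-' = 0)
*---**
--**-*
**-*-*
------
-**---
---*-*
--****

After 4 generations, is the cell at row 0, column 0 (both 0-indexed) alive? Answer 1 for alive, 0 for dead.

k=0  *---**
--**-*
**-*-*
------
-**---
---*-*
--****
k=1  **----
--**--
**-*-*
------
--*---
**---*
--*---
k=2  -*-*--
---***
**-**-
***---
**----
***---
--*--*
k=3  *--*-*
-*---*
------
---*--
-----*
--*--*
---*--
k=4  *-*--*
----**
------
------
----*-
----*-
*-**-*

1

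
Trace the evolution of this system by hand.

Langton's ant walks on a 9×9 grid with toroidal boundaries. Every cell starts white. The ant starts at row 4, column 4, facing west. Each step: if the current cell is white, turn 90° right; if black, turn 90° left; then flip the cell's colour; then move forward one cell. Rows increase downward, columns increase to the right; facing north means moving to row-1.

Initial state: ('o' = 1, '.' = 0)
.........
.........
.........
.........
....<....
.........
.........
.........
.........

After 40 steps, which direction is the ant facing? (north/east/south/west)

west

step 0: .........
.........
.........
.........
....<....
.........
.........
.........
.........
step 1: .........
.........
.........
....^....
....o....
.........
.........
.........
.........
step 2: .........
.........
.........
....o>...
....o....
.........
.........
.........
.........
step 3: .........
.........
.........
....oo...
....ov...
.........
.........
.........
.........
step 4: .........
.........
.........
....oo...
....<o...
.........
.........
.........
.........
step 5: .........
.........
.........
....oo...
.....o...
....v....
.........
.........
.........
step 6: .........
.........
.........
....oo...
.....o...
...<o....
.........
.........
.........
step 7: .........
.........
.........
....oo...
...^.o...
...oo....
.........
.........
.........
step 8: .........
.........
.........
....oo...
...o>o...
...oo....
.........
.........
.........
step 9: .........
.........
.........
....oo...
...ooo...
...ov....
.........
.........
.........
step 10: .........
.........
.........
....oo...
...ooo...
...o.>...
.........
.........
.........
step 11: .........
.........
.........
....oo...
...ooo...
...o.o...
.....v...
.........
.........
step 12: .........
.........
.........
....oo...
...ooo...
...o.o...
....<o...
.........
.........
step 13: .........
.........
.........
....oo...
...ooo...
...o^o...
....oo...
.........
.........
step 14: .........
.........
.........
....oo...
...ooo...
...oo>...
....oo...
.........
.........
step 15: .........
.........
.........
....oo...
...oo^...
...oo....
....oo...
.........
.........
step 16: .........
.........
.........
....oo...
...o<....
...oo....
....oo...
.........
.........
step 17: .........
.........
.........
....oo...
...o.....
...ov....
....oo...
.........
.........
step 18: .........
.........
.........
....oo...
...o.....
...o.>...
....oo...
.........
.........
step 19: .........
.........
.........
....oo...
...o.....
...o.o...
....ov...
.........
.........
step 20: .........
.........
.........
....oo...
...o.....
...o.o...
....o.>..
.........
.........
step 21: .........
.........
.........
....oo...
...o.....
...o.o...
....o.o..
......v..
.........
step 22: .........
.........
.........
....oo...
...o.....
...o.o...
....o.o..
.....<o..
.........
step 23: .........
.........
.........
....oo...
...o.....
...o.o...
....o^o..
.....oo..
.........
step 24: .........
.........
.........
....oo...
...o.....
...o.o...
....oo>..
.....oo..
.........
step 25: .........
.........
.........
....oo...
...o.....
...o.o^..
....oo...
.....oo..
.........
step 26: .........
.........
.........
....oo...
...o.....
...o.oo>.
....oo...
.....oo..
.........
step 27: .........
.........
.........
....oo...
...o.....
...o.ooo.
....oo.v.
.....oo..
.........
step 28: .........
.........
.........
....oo...
...o.....
...o.ooo.
....oo<o.
.....oo..
.........
step 29: .........
.........
.........
....oo...
...o.....
...o.o^o.
....oooo.
.....oo..
.........
step 30: .........
.........
.........
....oo...
...o.....
...o.<.o.
....oooo.
.....oo..
.........
step 31: .........
.........
.........
....oo...
...o.....
...o...o.
....ovoo.
.....oo..
.........
step 32: .........
.........
.........
....oo...
...o.....
...o...o.
....o.>o.
.....oo..
.........
step 33: .........
.........
.........
....oo...
...o.....
...o..^o.
....o..o.
.....oo..
.........
step 34: .........
.........
.........
....oo...
...o.....
...o..o>.
....o..o.
.....oo..
.........
step 35: .........
.........
.........
....oo...
...o...^.
...o..o..
....o..o.
.....oo..
.........
step 36: .........
.........
.........
....oo...
...o...o>
...o..o..
....o..o.
.....oo..
.........
step 37: .........
.........
.........
....oo...
...o...oo
...o..o.v
....o..o.
.....oo..
.........
step 38: .........
.........
.........
....oo...
...o...oo
...o..o<o
....o..o.
.....oo..
.........
step 39: .........
.........
.........
....oo...
...o...^o
...o..ooo
....o..o.
.....oo..
.........
step 40: .........
.........
.........
....oo...
...o..<.o
...o..ooo
....o..o.
.....oo..
.........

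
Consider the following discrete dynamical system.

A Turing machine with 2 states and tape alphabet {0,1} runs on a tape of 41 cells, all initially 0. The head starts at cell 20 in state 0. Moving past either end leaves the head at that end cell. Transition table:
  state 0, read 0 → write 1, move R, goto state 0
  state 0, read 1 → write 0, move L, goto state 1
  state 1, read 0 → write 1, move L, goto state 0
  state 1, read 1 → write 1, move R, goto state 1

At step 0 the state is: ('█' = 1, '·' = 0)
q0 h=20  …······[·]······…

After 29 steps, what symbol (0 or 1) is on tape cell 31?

1

step 0: q0 h=20  …······[·]······…
step 1: q0 h=21  …·····█[·]······…
step 2: q0 h=22  …····██[·]······…
step 3: q0 h=23  …···███[·]······…
step 4: q0 h=24  …··████[·]······…
step 5: q0 h=25  …·█████[·]······…
step 6: q0 h=26  …██████[·]······…
step 7: q0 h=27  …██████[·]······…
step 8: q0 h=28  …██████[·]······…
step 9: q0 h=29  …██████[·]······…
step 10: q0 h=30  …██████[·]······…
step 11: q0 h=31  …██████[·]······…
step 12: q0 h=32  …██████[·]······…
step 13: q0 h=33  …██████[·]······…
step 14: q0 h=34  …██████[·]······|
step 15: q0 h=35  …██████[·]·····|
step 16: q0 h=36  …██████[·]····|
step 17: q0 h=37  …██████[·]···|
step 18: q0 h=38  …██████[·]··|
step 19: q0 h=39  …██████[·]·|
step 20: q0 h=40  …██████[·]|
step 21: q0 h=40  …██████[█]|
step 22: q1 h=39  …██████[█]·|
step 23: q1 h=40  …██████[·]|
step 24: q0 h=39  …██████[█]█|
step 25: q1 h=38  …██████[█]·█|
step 26: q1 h=39  …██████[·]█|
step 27: q0 h=38  …██████[█]██|
step 28: q1 h=37  …██████[█]·██|
step 29: q1 h=38  …██████[·]██|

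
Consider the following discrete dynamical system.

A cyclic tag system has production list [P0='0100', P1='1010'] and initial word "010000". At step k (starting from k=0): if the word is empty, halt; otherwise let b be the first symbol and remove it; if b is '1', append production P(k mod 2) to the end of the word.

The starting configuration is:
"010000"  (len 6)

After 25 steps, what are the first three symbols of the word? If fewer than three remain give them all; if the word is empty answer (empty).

001

step 0: "010000"  (len 6)
step 1: "10000"  (len 5)
step 2: "00001010"  (len 8)
step 3: "0001010"  (len 7)
step 4: "001010"  (len 6)
step 5: "01010"  (len 5)
step 6: "1010"  (len 4)
step 7: "0100100"  (len 7)
step 8: "100100"  (len 6)
step 9: "001000100"  (len 9)
step 10: "01000100"  (len 8)
step 11: "1000100"  (len 7)
step 12: "0001001010"  (len 10)
step 13: "001001010"  (len 9)
step 14: "01001010"  (len 8)
step 15: "1001010"  (len 7)
step 16: "0010101010"  (len 10)
step 17: "010101010"  (len 9)
step 18: "10101010"  (len 8)
step 19: "01010100100"  (len 11)
step 20: "1010100100"  (len 10)
step 21: "0101001000100"  (len 13)
step 22: "101001000100"  (len 12)
step 23: "010010001000100"  (len 15)
step 24: "10010001000100"  (len 14)
step 25: "00100010001000100"  (len 17)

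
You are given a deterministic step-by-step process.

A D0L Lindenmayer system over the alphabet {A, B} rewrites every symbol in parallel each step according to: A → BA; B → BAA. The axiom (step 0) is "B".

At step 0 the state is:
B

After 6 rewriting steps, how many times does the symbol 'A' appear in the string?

t=0: B
t=1: BAA
t=2: BAABABA
t=3: BAABABABAABABAABA
t=4: BAABABABAABABAABABAABABABAABABAABABABAABA
t=5: BAABABABAABABAABABAABABABAABABAABABABAABABAABABABAABABAABABAABABABAABABAABABABAABABAABABAABABABAABA
t=6: BAABABABAABABAABABAABABABAABABAABABABAABABAABABABAABABAABA…BAABABAABABABAABABAABABABAABABAABABABAABABAABABAABABABAABA  (len 239)

140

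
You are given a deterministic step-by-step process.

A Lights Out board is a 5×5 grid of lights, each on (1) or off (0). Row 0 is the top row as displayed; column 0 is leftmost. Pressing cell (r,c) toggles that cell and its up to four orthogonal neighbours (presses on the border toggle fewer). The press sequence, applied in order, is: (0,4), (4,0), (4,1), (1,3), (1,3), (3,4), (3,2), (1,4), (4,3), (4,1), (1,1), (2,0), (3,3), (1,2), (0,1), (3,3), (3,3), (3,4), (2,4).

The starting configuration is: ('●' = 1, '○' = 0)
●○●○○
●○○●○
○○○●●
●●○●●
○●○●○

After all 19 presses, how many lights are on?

step 0: ●○●○○
●○○●○
○○○●●
●●○●●
○●○●○
step 1: ●○●●●
●○○●●
○○○●●
●●○●●
○●○●○
step 2: ●○●●●
●○○●●
○○○●●
○●○●●
●○○●○
step 3: ●○●●●
●○○●●
○○○●●
○○○●●
○●●●○
step 4: ●○●○●
●○●○○
○○○○●
○○○●●
○●●●○
step 5: ●○●●●
●○○●●
○○○●●
○○○●●
○●●●○
step 6: ●○●●●
●○○●●
○○○●○
○○○○○
○●●●●
step 7: ●○●●●
●○○●●
○○●●○
○●●●○
○●○●●
step 8: ●○●●○
●○○○○
○○●●●
○●●●○
○●○●●
step 9: ●○●●○
●○○○○
○○●●●
○●●○○
○●●○○
step 10: ●○●●○
●○○○○
○○●●●
○○●○○
●○○○○
step 11: ●●●●○
○●●○○
○●●●●
○○●○○
●○○○○
step 12: ●●●●○
●●●○○
●○●●●
●○●○○
●○○○○
step 13: ●●●●○
●●●○○
●○●○●
●○○●●
●○○●○
step 14: ●●○●○
●○○●○
●○○○●
●○○●●
●○○●○
step 15: ○○●●○
●●○●○
●○○○●
●○○●●
●○○●○
step 16: ○○●●○
●●○●○
●○○●●
●○●○○
●○○○○
step 17: ○○●●○
●●○●○
●○○○●
●○○●●
●○○●○
step 18: ○○●●○
●●○●○
●○○○○
●○○○○
●○○●●
step 19: ○○●●○
●●○●●
●○○●●
●○○○●
●○○●●

14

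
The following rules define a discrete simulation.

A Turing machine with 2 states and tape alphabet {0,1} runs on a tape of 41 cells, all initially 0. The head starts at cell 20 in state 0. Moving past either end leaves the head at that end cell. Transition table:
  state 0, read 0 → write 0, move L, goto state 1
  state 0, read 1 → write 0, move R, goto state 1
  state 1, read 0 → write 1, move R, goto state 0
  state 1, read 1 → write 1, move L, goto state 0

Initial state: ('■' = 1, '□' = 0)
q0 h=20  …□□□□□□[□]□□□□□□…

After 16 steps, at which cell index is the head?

t=0: q0 h=20  …□□□□□□[□]□□□□□□…
t=1: q1 h=19  …□□□□□□[□]□□□□□□…
t=2: q0 h=20  …□□□□□■[□]□□□□□□…
t=3: q1 h=19  …□□□□□□[■]□□□□□□…
t=4: q0 h=18  …□□□□□□[□]■□□□□□…
t=5: q1 h=17  …□□□□□□[□]□■□□□□…
t=6: q0 h=18  …□□□□□■[□]■□□□□□…
t=7: q1 h=17  …□□□□□□[■]□■□□□□…
t=8: q0 h=16  …□□□□□□[□]■□■□□□…
t=9: q1 h=15  …□□□□□□[□]□■□■□□…
t=10: q0 h=16  …□□□□□■[□]■□■□□□…
t=11: q1 h=15  …□□□□□□[■]□■□■□□…
t=12: q0 h=14  …□□□□□□[□]■□■□■□…
t=13: q1 h=13  …□□□□□□[□]□■□■□■…
t=14: q0 h=14  …□□□□□■[□]■□■□■□…
t=15: q1 h=13  …□□□□□□[■]□■□■□■…
t=16: q0 h=12  …□□□□□□[□]■□■□■□…

12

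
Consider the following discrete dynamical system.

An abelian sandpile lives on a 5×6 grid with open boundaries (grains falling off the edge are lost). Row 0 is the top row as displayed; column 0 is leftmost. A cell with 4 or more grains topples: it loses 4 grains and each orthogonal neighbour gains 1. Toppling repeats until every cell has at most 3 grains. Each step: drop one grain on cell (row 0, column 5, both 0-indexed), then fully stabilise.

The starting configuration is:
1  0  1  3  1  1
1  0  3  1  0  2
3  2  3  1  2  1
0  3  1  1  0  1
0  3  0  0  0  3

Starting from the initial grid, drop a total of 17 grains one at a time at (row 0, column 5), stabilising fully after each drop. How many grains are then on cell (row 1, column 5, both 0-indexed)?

3

0) 1  0  1  3  1  1
1  0  3  1  0  2
3  2  3  1  2  1
0  3  1  1  0  1
0  3  0  0  0  3
1) 1  0  1  3  1  2
1  0  3  1  0  2
3  2  3  1  2  1
0  3  1  1  0  1
0  3  0  0  0  3
2) 1  0  1  3  1  3
1  0  3  1  0  2
3  2  3  1  2  1
0  3  1  1  0  1
0  3  0  0  0  3
3) 1  0  1  3  2  0
1  0  3  1  0  3
3  2  3  1  2  1
0  3  1  1  0  1
0  3  0  0  0  3
4) 1  0  1  3  2  1
1  0  3  1  0  3
3  2  3  1  2  1
0  3  1  1  0  1
0  3  0  0  0  3
5) 1  0  1  3  2  2
1  0  3  1  0  3
3  2  3  1  2  1
0  3  1  1  0  1
0  3  0  0  0  3
6) 1  0  1  3  2  3
1  0  3  1  0  3
3  2  3  1  2  1
0  3  1  1  0  1
0  3  0  0  0  3
7) 1  0  1  3  3  1
1  0  3  1  1  0
3  2  3  1  2  2
0  3  1  1  0  1
0  3  0  0  0  3
8) 1  0  1  3  3  2
1  0  3  1  1  0
3  2  3  1  2  2
0  3  1  1  0  1
0  3  0  0  0  3
9) 1  0  1  3  3  3
1  0  3  1  1  0
3  2  3  1  2  2
0  3  1  1  0  1
0  3  0  0  0  3
10) 1  0  2  0  1  1
1  0  3  2  2  1
3  2  3  1  2  2
0  3  1  1  0  1
0  3  0  0  0  3
11) 1  0  2  0  1  2
1  0  3  2  2  1
3  2  3  1  2  2
0  3  1  1  0  1
0  3  0  0  0  3
12) 1  0  2  0  1  3
1  0  3  2  2  1
3  2  3  1  2  2
0  3  1  1  0  1
0  3  0  0  0  3
13) 1  0  2  0  2  0
1  0  3  2  2  2
3  2  3  1  2  2
0  3  1  1  0  1
0  3  0  0  0  3
14) 1  0  2  0  2  1
1  0  3  2  2  2
3  2  3  1  2  2
0  3  1  1  0  1
0  3  0  0  0  3
15) 1  0  2  0  2  2
1  0  3  2  2  2
3  2  3  1  2  2
0  3  1  1  0  1
0  3  0  0  0  3
16) 1  0  2  0  2  3
1  0  3  2  2  2
3  2  3  1  2  2
0  3  1  1  0  1
0  3  0  0  0  3
17) 1  0  2  0  3  0
1  0  3  2  2  3
3  2  3  1  2  2
0  3  1  1  0  1
0  3  0  0  0  3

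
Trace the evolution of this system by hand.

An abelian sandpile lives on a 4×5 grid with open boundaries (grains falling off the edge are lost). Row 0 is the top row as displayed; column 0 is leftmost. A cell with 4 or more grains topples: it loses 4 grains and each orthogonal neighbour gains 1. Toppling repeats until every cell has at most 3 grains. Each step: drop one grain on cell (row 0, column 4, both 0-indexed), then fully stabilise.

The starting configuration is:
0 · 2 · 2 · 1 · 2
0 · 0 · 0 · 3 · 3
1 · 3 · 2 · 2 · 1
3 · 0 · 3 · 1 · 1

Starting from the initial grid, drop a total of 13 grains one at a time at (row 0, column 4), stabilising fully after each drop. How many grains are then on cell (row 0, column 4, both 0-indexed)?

2

gen 0: 0 · 2 · 2 · 1 · 2
0 · 0 · 0 · 3 · 3
1 · 3 · 2 · 2 · 1
3 · 0 · 3 · 1 · 1
gen 1: 0 · 2 · 2 · 1 · 3
0 · 0 · 0 · 3 · 3
1 · 3 · 2 · 2 · 1
3 · 0 · 3 · 1 · 1
gen 2: 0 · 2 · 2 · 3 · 1
0 · 0 · 1 · 0 · 1
1 · 3 · 2 · 3 · 2
3 · 0 · 3 · 1 · 1
gen 3: 0 · 2 · 2 · 3 · 2
0 · 0 · 1 · 0 · 1
1 · 3 · 2 · 3 · 2
3 · 0 · 3 · 1 · 1
gen 4: 0 · 2 · 2 · 3 · 3
0 · 0 · 1 · 0 · 1
1 · 3 · 2 · 3 · 2
3 · 0 · 3 · 1 · 1
gen 5: 0 · 2 · 3 · 0 · 1
0 · 0 · 1 · 1 · 2
1 · 3 · 2 · 3 · 2
3 · 0 · 3 · 1 · 1
gen 6: 0 · 2 · 3 · 0 · 2
0 · 0 · 1 · 1 · 2
1 · 3 · 2 · 3 · 2
3 · 0 · 3 · 1 · 1
gen 7: 0 · 2 · 3 · 0 · 3
0 · 0 · 1 · 1 · 2
1 · 3 · 2 · 3 · 2
3 · 0 · 3 · 1 · 1
gen 8: 0 · 2 · 3 · 1 · 0
0 · 0 · 1 · 1 · 3
1 · 3 · 2 · 3 · 2
3 · 0 · 3 · 1 · 1
gen 9: 0 · 2 · 3 · 1 · 1
0 · 0 · 1 · 1 · 3
1 · 3 · 2 · 3 · 2
3 · 0 · 3 · 1 · 1
gen 10: 0 · 2 · 3 · 1 · 2
0 · 0 · 1 · 1 · 3
1 · 3 · 2 · 3 · 2
3 · 0 · 3 · 1 · 1
gen 11: 0 · 2 · 3 · 1 · 3
0 · 0 · 1 · 1 · 3
1 · 3 · 2 · 3 · 2
3 · 0 · 3 · 1 · 1
gen 12: 0 · 2 · 3 · 2 · 1
0 · 0 · 1 · 2 · 0
1 · 3 · 2 · 3 · 3
3 · 0 · 3 · 1 · 1
gen 13: 0 · 2 · 3 · 2 · 2
0 · 0 · 1 · 2 · 0
1 · 3 · 2 · 3 · 3
3 · 0 · 3 · 1 · 1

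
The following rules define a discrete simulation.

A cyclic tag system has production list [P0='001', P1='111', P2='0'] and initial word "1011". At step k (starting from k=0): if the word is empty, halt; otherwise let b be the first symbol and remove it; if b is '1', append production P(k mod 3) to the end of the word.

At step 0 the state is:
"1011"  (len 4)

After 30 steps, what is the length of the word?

12

[0] "1011"  (len 4)
[1] "011001"  (len 6)
[2] "11001"  (len 5)
[3] "10010"  (len 5)
[4] "0010001"  (len 7)
[5] "010001"  (len 6)
[6] "10001"  (len 5)
[7] "0001001"  (len 7)
[8] "001001"  (len 6)
[9] "01001"  (len 5)
[10] "1001"  (len 4)
[11] "001111"  (len 6)
[12] "01111"  (len 5)
[13] "1111"  (len 4)
[14] "111111"  (len 6)
[15] "111110"  (len 6)
[16] "11110001"  (len 8)
[17] "1110001111"  (len 10)
[18] "1100011110"  (len 10)
[19] "100011110001"  (len 12)
[20] "00011110001111"  (len 14)
[21] "0011110001111"  (len 13)
[22] "011110001111"  (len 12)
[23] "11110001111"  (len 11)
[24] "11100011110"  (len 11)
[25] "1100011110001"  (len 13)
[26] "100011110001111"  (len 15)
[27] "000111100011110"  (len 15)
[28] "00111100011110"  (len 14)
[29] "0111100011110"  (len 13)
[30] "111100011110"  (len 12)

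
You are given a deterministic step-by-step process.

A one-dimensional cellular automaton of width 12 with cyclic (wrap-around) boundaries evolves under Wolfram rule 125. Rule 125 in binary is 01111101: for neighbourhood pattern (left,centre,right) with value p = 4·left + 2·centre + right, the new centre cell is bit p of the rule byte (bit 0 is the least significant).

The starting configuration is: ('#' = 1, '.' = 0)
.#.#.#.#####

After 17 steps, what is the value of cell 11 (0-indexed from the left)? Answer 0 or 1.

1

k=0  .#.#.#.#####
k=1  ########...#
k=2  .......###.#
k=3  ######.#.###
k=4  .....#####..
k=5  ####.#...###
k=6  ...#####.#..
k=7  ##.#...#####
k=8  .#####.#....
k=9  .#...#######
k=10  ####.#.....#
k=11  ...#######.#
k=12  ##.#.....###
k=13  .#######.#..
k=14  .#.....#####
k=15  ######.#...#
k=16  .....#####.#
k=17  ####.#...###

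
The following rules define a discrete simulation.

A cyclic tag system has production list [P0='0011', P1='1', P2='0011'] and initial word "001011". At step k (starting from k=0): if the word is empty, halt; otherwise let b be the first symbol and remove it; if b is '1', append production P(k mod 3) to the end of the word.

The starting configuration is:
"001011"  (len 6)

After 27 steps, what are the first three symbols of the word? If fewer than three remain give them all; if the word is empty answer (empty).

gen 0: "001011"  (len 6)
gen 1: "01011"  (len 5)
gen 2: "1011"  (len 4)
gen 3: "0110011"  (len 7)
gen 4: "110011"  (len 6)
gen 5: "100111"  (len 6)
gen 6: "001110011"  (len 9)
gen 7: "01110011"  (len 8)
gen 8: "1110011"  (len 7)
gen 9: "1100110011"  (len 10)
gen 10: "1001100110011"  (len 13)
gen 11: "0011001100111"  (len 13)
gen 12: "011001100111"  (len 12)
gen 13: "11001100111"  (len 11)
gen 14: "10011001111"  (len 11)
gen 15: "00110011110011"  (len 14)
gen 16: "0110011110011"  (len 13)
gen 17: "110011110011"  (len 12)
gen 18: "100111100110011"  (len 15)
gen 19: "001111001100110011"  (len 18)
gen 20: "01111001100110011"  (len 17)
gen 21: "1111001100110011"  (len 16)
gen 22: "1110011001100110011"  (len 19)
gen 23: "1100110011001100111"  (len 19)
gen 24: "1001100110011001110011"  (len 22)
gen 25: "0011001100110011100110011"  (len 25)
gen 26: "011001100110011100110011"  (len 24)
gen 27: "11001100110011100110011"  (len 23)

110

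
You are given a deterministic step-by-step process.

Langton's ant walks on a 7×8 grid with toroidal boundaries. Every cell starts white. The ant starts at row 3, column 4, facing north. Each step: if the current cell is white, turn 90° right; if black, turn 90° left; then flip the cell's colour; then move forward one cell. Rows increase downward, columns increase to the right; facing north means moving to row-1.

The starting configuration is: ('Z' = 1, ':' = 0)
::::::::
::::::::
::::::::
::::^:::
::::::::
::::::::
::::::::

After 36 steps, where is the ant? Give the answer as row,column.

0,4

step 0: ::::::::
::::::::
::::::::
::::^:::
::::::::
::::::::
::::::::
step 1: ::::::::
::::::::
::::::::
::::Z>::
::::::::
::::::::
::::::::
step 2: ::::::::
::::::::
::::::::
::::ZZ::
:::::v::
::::::::
::::::::
step 3: ::::::::
::::::::
::::::::
::::ZZ::
::::<Z::
::::::::
::::::::
step 4: ::::::::
::::::::
::::::::
::::^Z::
::::ZZ::
::::::::
::::::::
step 5: ::::::::
::::::::
::::::::
:::<:Z::
::::ZZ::
::::::::
::::::::
step 6: ::::::::
::::::::
:::^::::
:::Z:Z::
::::ZZ::
::::::::
::::::::
step 7: ::::::::
::::::::
:::Z>:::
:::Z:Z::
::::ZZ::
::::::::
::::::::
step 8: ::::::::
::::::::
:::ZZ:::
:::ZvZ::
::::ZZ::
::::::::
::::::::
step 9: ::::::::
::::::::
:::ZZ:::
:::<ZZ::
::::ZZ::
::::::::
::::::::
step 10: ::::::::
::::::::
:::ZZ:::
::::ZZ::
:::vZZ::
::::::::
::::::::
step 11: ::::::::
::::::::
:::ZZ:::
::::ZZ::
::<ZZZ::
::::::::
::::::::
step 12: ::::::::
::::::::
:::ZZ:::
::^:ZZ::
::ZZZZ::
::::::::
::::::::
step 13: ::::::::
::::::::
:::ZZ:::
::Z>ZZ::
::ZZZZ::
::::::::
::::::::
step 14: ::::::::
::::::::
:::ZZ:::
::ZZZZ::
::ZvZZ::
::::::::
::::::::
step 15: ::::::::
::::::::
:::ZZ:::
::ZZZZ::
::Z:>Z::
::::::::
::::::::
step 16: ::::::::
::::::::
:::ZZ:::
::ZZ^Z::
::Z::Z::
::::::::
::::::::
step 17: ::::::::
::::::::
:::ZZ:::
::Z<:Z::
::Z::Z::
::::::::
::::::::
step 18: ::::::::
::::::::
:::ZZ:::
::Z::Z::
::Zv:Z::
::::::::
::::::::
step 19: ::::::::
::::::::
:::ZZ:::
::Z::Z::
::<Z:Z::
::::::::
::::::::
step 20: ::::::::
::::::::
:::ZZ:::
::Z::Z::
:::Z:Z::
::v:::::
::::::::
step 21: ::::::::
::::::::
:::ZZ:::
::Z::Z::
:::Z:Z::
:<Z:::::
::::::::
step 22: ::::::::
::::::::
:::ZZ:::
::Z::Z::
:^:Z:Z::
:ZZ:::::
::::::::
step 23: ::::::::
::::::::
:::ZZ:::
::Z::Z::
:Z>Z:Z::
:ZZ:::::
::::::::
step 24: ::::::::
::::::::
:::ZZ:::
::Z::Z::
:ZZZ:Z::
:Zv:::::
::::::::
step 25: ::::::::
::::::::
:::ZZ:::
::Z::Z::
:ZZZ:Z::
:Z:>::::
::::::::
step 26: ::::::::
::::::::
:::ZZ:::
::Z::Z::
:ZZZ:Z::
:Z:Z::::
:::v::::
step 27: ::::::::
::::::::
:::ZZ:::
::Z::Z::
:ZZZ:Z::
:Z:Z::::
::<Z::::
step 28: ::::::::
::::::::
:::ZZ:::
::Z::Z::
:ZZZ:Z::
:Z^Z::::
::ZZ::::
step 29: ::::::::
::::::::
:::ZZ:::
::Z::Z::
:ZZZ:Z::
:ZZ>::::
::ZZ::::
step 30: ::::::::
::::::::
:::ZZ:::
::Z::Z::
:ZZ^:Z::
:ZZ:::::
::ZZ::::
step 31: ::::::::
::::::::
:::ZZ:::
::Z::Z::
:Z<::Z::
:ZZ:::::
::ZZ::::
step 32: ::::::::
::::::::
:::ZZ:::
::Z::Z::
:Z:::Z::
:Zv:::::
::ZZ::::
step 33: ::::::::
::::::::
:::ZZ:::
::Z::Z::
:Z:::Z::
:Z:>::::
::ZZ::::
step 34: ::::::::
::::::::
:::ZZ:::
::Z::Z::
:Z:::Z::
:Z:Z::::
::Zv::::
step 35: ::::::::
::::::::
:::ZZ:::
::Z::Z::
:Z:::Z::
:Z:Z::::
::Z:>:::
step 36: ::::v:::
::::::::
:::ZZ:::
::Z::Z::
:Z:::Z::
:Z:Z::::
::Z:Z:::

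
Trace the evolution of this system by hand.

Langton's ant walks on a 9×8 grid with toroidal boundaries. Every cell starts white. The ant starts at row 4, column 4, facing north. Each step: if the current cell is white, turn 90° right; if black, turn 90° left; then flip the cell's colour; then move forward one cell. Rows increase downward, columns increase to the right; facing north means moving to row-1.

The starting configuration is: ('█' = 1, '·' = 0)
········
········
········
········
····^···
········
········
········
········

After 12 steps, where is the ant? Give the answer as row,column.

k=0  ········
········
········
········
····^···
········
········
········
········
k=1  ········
········
········
········
····█>··
········
········
········
········
k=2  ········
········
········
········
····██··
·····v··
········
········
········
k=3  ········
········
········
········
····██··
····<█··
········
········
········
k=4  ········
········
········
········
····^█··
····██··
········
········
········
k=5  ········
········
········
········
···<·█··
····██··
········
········
········
k=6  ········
········
········
···^····
···█·█··
····██··
········
········
········
k=7  ········
········
········
···█>···
···█·█··
····██··
········
········
········
k=8  ········
········
········
···██···
···█v█··
····██··
········
········
········
k=9  ········
········
········
···██···
···<██··
····██··
········
········
········
k=10  ········
········
········
···██···
····██··
···v██··
········
········
········
k=11  ········
········
········
···██···
····██··
··<███··
········
········
········
k=12  ········
········
········
···██···
··^·██··
··████··
········
········
········

4,2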